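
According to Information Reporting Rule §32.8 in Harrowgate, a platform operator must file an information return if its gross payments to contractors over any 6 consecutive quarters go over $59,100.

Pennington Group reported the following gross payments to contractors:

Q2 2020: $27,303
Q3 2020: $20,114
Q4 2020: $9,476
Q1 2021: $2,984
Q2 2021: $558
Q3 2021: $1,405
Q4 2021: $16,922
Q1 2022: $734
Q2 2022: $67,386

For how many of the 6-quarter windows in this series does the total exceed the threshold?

Q2 2020–Q3 2021: $27,303 + $20,114 + $9,476 + $2,984 + $558 + $1,405 = $61,840 (over)
Q3 2020–Q4 2021: $20,114 + $9,476 + $2,984 + $558 + $1,405 + $16,922 = $51,459 (under)
Q4 2020–Q1 2022: $9,476 + $2,984 + $558 + $1,405 + $16,922 + $734 = $32,079 (under)
Q1 2021–Q2 2022: $2,984 + $558 + $1,405 + $16,922 + $734 + $67,386 = $89,989 (over)
2 windows exceed the threshold.

2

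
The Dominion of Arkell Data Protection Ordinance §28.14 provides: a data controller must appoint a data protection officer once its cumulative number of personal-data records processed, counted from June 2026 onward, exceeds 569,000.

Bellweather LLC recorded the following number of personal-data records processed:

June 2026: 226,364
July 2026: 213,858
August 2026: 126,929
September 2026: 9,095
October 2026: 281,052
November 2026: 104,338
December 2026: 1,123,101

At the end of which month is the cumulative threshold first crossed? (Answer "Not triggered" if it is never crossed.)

Through June 2026: 226,364
Through July 2026: 440,222
Through August 2026: 567,151
Through September 2026: 576,246 ← exceeds threshold

September 2026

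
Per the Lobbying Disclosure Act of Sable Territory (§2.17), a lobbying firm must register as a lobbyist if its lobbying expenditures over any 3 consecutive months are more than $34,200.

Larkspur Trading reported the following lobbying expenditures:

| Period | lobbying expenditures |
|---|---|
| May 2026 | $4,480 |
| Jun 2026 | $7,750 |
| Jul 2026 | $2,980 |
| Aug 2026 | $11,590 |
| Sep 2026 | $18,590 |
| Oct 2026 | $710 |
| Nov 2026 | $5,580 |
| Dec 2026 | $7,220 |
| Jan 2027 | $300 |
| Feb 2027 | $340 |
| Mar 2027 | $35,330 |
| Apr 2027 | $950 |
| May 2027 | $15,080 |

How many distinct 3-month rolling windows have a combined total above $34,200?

May 2026–Jul 2026: $4,480 + $7,750 + $2,980 = $15,210 (under)
Jun 2026–Aug 2026: $7,750 + $2,980 + $11,590 = $22,320 (under)
Jul 2026–Sep 2026: $2,980 + $11,590 + $18,590 = $33,160 (under)
Aug 2026–Oct 2026: $11,590 + $18,590 + $710 = $30,890 (under)
Sep 2026–Nov 2026: $18,590 + $710 + $5,580 = $24,880 (under)
Oct 2026–Dec 2026: $710 + $5,580 + $7,220 = $13,510 (under)
Nov 2026–Jan 2027: $5,580 + $7,220 + $300 = $13,100 (under)
Dec 2026–Feb 2027: $7,220 + $300 + $340 = $7,860 (under)
Jan 2027–Mar 2027: $300 + $340 + $35,330 = $35,970 (over)
Feb 2027–Apr 2027: $340 + $35,330 + $950 = $36,620 (over)
Mar 2027–May 2027: $35,330 + $950 + $15,080 = $51,360 (over)
3 windows exceed the threshold.

3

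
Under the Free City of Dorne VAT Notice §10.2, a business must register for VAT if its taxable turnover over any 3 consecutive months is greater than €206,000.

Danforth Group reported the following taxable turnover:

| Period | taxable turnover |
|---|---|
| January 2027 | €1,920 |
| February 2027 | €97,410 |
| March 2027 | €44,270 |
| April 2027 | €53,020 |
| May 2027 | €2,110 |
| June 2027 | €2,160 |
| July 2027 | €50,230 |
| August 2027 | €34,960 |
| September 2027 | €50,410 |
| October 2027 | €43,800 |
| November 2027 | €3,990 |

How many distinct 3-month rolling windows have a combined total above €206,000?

January 2027–March 2027: €1,920 + €97,410 + €44,270 = €143,600 (under)
February 2027–April 2027: €97,410 + €44,270 + €53,020 = €194,700 (under)
March 2027–May 2027: €44,270 + €53,020 + €2,110 = €99,400 (under)
April 2027–June 2027: €53,020 + €2,110 + €2,160 = €57,290 (under)
May 2027–July 2027: €2,110 + €2,160 + €50,230 = €54,500 (under)
June 2027–August 2027: €2,160 + €50,230 + €34,960 = €87,350 (under)
July 2027–September 2027: €50,230 + €34,960 + €50,410 = €135,600 (under)
August 2027–October 2027: €34,960 + €50,410 + €43,800 = €129,170 (under)
September 2027–November 2027: €50,410 + €43,800 + €3,990 = €98,200 (under)
0 windows exceed the threshold.

0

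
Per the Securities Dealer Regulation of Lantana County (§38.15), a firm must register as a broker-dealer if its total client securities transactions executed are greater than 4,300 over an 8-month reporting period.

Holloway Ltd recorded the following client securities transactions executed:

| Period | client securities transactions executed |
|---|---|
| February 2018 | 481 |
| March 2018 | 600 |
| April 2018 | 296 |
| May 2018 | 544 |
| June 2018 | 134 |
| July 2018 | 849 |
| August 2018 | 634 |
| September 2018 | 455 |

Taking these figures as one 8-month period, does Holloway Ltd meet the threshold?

No

Total client securities transactions executed: 481 + 600 + 296 + 544 + 134 + 849 + 634 + 455 = 3,993.
3,993 ≤ 4,300, so the threshold is not exceeded.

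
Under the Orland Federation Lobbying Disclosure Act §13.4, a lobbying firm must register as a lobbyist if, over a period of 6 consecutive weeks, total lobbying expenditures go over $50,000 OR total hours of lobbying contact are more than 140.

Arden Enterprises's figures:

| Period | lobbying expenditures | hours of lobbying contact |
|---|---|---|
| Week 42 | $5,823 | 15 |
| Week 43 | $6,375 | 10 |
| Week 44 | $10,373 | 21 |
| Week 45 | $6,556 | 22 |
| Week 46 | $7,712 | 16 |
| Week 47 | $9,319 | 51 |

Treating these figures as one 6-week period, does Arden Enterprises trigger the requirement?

No

Total lobbying expenditures: $5,823 + $6,375 + $10,373 + $6,556 + $7,712 + $9,319 = $46,158 (≤ $50,000).
Total hours of lobbying contact: 15 + 10 + 21 + 22 + 16 + 51 = 135 (≤ 140).
The test is 'or': neither threshold is exceeded.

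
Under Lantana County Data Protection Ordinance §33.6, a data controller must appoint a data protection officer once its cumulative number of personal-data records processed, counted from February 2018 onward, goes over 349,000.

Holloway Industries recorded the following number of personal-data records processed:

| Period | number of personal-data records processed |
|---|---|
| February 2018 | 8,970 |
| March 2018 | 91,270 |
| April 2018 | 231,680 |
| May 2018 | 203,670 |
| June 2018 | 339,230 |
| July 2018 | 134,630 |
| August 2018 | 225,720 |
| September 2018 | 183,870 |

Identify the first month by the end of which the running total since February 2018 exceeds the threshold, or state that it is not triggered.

May 2018

Through February 2018: 8,970
Through March 2018: 100,240
Through April 2018: 331,920
Through May 2018: 535,590 ← exceeds threshold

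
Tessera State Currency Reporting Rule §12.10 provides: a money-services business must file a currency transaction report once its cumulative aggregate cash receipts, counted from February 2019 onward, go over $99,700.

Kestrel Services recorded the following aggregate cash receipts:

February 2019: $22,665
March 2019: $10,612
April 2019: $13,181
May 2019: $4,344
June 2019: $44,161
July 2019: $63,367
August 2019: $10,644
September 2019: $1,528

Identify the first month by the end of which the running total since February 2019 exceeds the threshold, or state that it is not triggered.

Through February 2019: $22,665
Through March 2019: $33,277
Through April 2019: $46,458
Through May 2019: $50,802
Through June 2019: $94,963
Through July 2019: $158,330 ← exceeds threshold

July 2019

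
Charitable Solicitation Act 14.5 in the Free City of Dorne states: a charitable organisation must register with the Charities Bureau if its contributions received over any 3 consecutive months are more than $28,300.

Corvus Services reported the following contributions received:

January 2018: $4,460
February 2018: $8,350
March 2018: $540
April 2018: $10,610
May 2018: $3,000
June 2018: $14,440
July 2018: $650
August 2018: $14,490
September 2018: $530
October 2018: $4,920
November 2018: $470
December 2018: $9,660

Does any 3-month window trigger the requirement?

Yes

January 2018–March 2018: $4,460 + $8,350 + $540 = $13,350 (under)
February 2018–April 2018: $8,350 + $540 + $10,610 = $19,500 (under)
March 2018–May 2018: $540 + $10,610 + $3,000 = $14,150 (under)
April 2018–June 2018: $10,610 + $3,000 + $14,440 = $28,050 (under)
May 2018–July 2018: $3,000 + $14,440 + $650 = $18,090 (under)
June 2018–August 2018: $14,440 + $650 + $14,490 = $29,580 (over)
July 2018–September 2018: $650 + $14,490 + $530 = $15,670 (under)
August 2018–October 2018: $14,490 + $530 + $4,920 = $19,940 (under)
September 2018–November 2018: $530 + $4,920 + $470 = $5,920 (under)
October 2018–December 2018: $4,920 + $470 + $9,660 = $15,050 (under)
At least one window exceeds $28,300.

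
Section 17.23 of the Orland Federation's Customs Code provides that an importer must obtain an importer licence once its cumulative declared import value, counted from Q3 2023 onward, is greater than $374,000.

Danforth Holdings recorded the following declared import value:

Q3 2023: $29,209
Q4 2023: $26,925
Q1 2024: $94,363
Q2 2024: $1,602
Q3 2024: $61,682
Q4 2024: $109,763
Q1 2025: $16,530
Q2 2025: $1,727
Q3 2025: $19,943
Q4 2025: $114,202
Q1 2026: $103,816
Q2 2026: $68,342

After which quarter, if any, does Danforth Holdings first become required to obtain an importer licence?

Q4 2025

Through Q3 2023: $29,209
Through Q4 2023: $56,134
Through Q1 2024: $150,497
Through Q2 2024: $152,099
Through Q3 2024: $213,781
Through Q4 2024: $323,544
Through Q1 2025: $340,074
Through Q2 2025: $341,801
Through Q3 2025: $361,744
Through Q4 2025: $475,946 ← exceeds threshold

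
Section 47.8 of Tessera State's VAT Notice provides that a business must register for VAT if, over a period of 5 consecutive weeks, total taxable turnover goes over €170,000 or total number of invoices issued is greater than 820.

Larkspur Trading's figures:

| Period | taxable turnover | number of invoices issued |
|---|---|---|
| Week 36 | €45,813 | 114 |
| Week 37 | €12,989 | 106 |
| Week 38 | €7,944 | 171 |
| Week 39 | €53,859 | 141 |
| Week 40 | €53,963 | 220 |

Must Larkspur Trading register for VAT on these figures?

Total taxable turnover: €45,813 + €12,989 + €7,944 + €53,859 + €53,963 = €174,568 (> €170,000).
Total number of invoices issued: 114 + 106 + 171 + 141 + 220 = 752 (≤ 820).
The test is 'or': at least one threshold is exceeded.

Yes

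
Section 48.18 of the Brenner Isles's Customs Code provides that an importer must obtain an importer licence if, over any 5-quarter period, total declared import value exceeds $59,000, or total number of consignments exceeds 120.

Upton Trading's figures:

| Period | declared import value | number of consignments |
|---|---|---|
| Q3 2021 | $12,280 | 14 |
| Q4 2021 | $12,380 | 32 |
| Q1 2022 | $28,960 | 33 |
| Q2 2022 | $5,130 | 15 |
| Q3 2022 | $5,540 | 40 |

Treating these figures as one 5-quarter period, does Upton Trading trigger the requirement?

Yes

Total declared import value: $12,280 + $12,380 + $28,960 + $5,130 + $5,540 = $64,290 (> $59,000).
Total number of consignments: 14 + 32 + 33 + 15 + 40 = 134 (> 120).
The test is 'or': at least one threshold is exceeded.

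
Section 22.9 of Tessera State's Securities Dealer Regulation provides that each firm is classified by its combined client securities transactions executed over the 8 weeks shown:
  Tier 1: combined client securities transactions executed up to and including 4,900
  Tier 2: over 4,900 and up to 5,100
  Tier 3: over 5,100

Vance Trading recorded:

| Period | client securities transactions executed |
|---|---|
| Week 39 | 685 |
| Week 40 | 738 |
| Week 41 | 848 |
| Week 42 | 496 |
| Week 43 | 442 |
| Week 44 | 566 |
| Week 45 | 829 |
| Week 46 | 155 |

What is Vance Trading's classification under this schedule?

Combined client securities transactions executed: 685 + 738 + 848 + 496 + 442 + 566 + 829 + 155 = 4,759.
4,759 ≤ 4,900, so Tier 1 applies.

Tier 1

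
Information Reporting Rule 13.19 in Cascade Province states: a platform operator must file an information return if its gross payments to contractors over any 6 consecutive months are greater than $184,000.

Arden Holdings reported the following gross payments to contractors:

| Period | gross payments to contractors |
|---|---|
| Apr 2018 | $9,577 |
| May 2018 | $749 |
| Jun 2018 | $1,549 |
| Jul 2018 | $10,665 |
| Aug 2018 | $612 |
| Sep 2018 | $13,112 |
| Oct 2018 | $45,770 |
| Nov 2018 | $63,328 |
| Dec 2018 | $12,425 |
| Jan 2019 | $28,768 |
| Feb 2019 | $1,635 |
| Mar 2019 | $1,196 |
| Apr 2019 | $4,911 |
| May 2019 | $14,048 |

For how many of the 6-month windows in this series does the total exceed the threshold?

Apr 2018–Sep 2018: $9,577 + $749 + $1,549 + $10,665 + $612 + $13,112 = $36,264 (under)
May 2018–Oct 2018: $749 + $1,549 + $10,665 + $612 + $13,112 + $45,770 = $72,457 (under)
Jun 2018–Nov 2018: $1,549 + $10,665 + $612 + $13,112 + $45,770 + $63,328 = $135,036 (under)
Jul 2018–Dec 2018: $10,665 + $612 + $13,112 + $45,770 + $63,328 + $12,425 = $145,912 (under)
Aug 2018–Jan 2019: $612 + $13,112 + $45,770 + $63,328 + $12,425 + $28,768 = $164,015 (under)
Sep 2018–Feb 2019: $13,112 + $45,770 + $63,328 + $12,425 + $28,768 + $1,635 = $165,038 (under)
Oct 2018–Mar 2019: $45,770 + $63,328 + $12,425 + $28,768 + $1,635 + $1,196 = $153,122 (under)
Nov 2018–Apr 2019: $63,328 + $12,425 + $28,768 + $1,635 + $1,196 + $4,911 = $112,263 (under)
Dec 2018–May 2019: $12,425 + $28,768 + $1,635 + $1,196 + $4,911 + $14,048 = $62,983 (under)
0 windows exceed the threshold.

0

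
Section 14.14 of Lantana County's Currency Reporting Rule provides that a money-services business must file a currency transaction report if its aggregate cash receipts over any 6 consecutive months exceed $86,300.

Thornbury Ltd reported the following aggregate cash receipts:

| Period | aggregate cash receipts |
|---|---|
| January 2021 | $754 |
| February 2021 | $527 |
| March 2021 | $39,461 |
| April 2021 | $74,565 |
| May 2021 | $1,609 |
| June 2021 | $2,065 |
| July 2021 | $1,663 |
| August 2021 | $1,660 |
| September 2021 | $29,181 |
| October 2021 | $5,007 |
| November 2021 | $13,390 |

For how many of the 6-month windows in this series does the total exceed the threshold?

January 2021–June 2021: $754 + $527 + $39,461 + $74,565 + $1,609 + $2,065 = $118,981 (over)
February 2021–July 2021: $527 + $39,461 + $74,565 + $1,609 + $2,065 + $1,663 = $119,890 (over)
March 2021–August 2021: $39,461 + $74,565 + $1,609 + $2,065 + $1,663 + $1,660 = $121,023 (over)
April 2021–September 2021: $74,565 + $1,609 + $2,065 + $1,663 + $1,660 + $29,181 = $110,743 (over)
May 2021–October 2021: $1,609 + $2,065 + $1,663 + $1,660 + $29,181 + $5,007 = $41,185 (under)
June 2021–November 2021: $2,065 + $1,663 + $1,660 + $29,181 + $5,007 + $13,390 = $52,966 (under)
4 windows exceed the threshold.

4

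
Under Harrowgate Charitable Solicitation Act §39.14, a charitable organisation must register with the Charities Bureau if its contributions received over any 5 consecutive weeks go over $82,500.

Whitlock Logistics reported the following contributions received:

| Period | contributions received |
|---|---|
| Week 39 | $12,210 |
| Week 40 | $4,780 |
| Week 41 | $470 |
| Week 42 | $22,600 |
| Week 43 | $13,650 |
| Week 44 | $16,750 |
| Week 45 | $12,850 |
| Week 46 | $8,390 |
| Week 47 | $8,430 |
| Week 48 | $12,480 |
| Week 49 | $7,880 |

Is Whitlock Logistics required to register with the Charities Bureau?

No

Week 39–Week 43: $12,210 + $4,780 + $470 + $22,600 + $13,650 = $53,710 (under)
Week 40–Week 44: $4,780 + $470 + $22,600 + $13,650 + $16,750 = $58,250 (under)
Week 41–Week 45: $470 + $22,600 + $13,650 + $16,750 + $12,850 = $66,320 (under)
Week 42–Week 46: $22,600 + $13,650 + $16,750 + $12,850 + $8,390 = $74,240 (under)
Week 43–Week 47: $13,650 + $16,750 + $12,850 + $8,390 + $8,430 = $60,070 (under)
Week 44–Week 48: $16,750 + $12,850 + $8,390 + $8,430 + $12,480 = $58,900 (under)
Week 45–Week 49: $12,850 + $8,390 + $8,430 + $12,480 + $7,880 = $50,030 (under)
No window exceeds $82,500.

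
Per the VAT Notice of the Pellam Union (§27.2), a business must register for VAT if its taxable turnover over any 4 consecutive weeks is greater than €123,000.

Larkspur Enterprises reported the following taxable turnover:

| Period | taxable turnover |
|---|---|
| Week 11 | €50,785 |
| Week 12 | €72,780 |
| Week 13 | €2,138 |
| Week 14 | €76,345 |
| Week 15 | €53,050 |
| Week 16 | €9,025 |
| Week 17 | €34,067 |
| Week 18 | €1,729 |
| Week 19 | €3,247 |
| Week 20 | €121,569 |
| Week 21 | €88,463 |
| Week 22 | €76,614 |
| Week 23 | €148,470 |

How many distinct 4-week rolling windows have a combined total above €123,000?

8

Week 11–Week 14: €50,785 + €72,780 + €2,138 + €76,345 = €202,048 (over)
Week 12–Week 15: €72,780 + €2,138 + €76,345 + €53,050 = €204,313 (over)
Week 13–Week 16: €2,138 + €76,345 + €53,050 + €9,025 = €140,558 (over)
Week 14–Week 17: €76,345 + €53,050 + €9,025 + €34,067 = €172,487 (over)
Week 15–Week 18: €53,050 + €9,025 + €34,067 + €1,729 = €97,871 (under)
Week 16–Week 19: €9,025 + €34,067 + €1,729 + €3,247 = €48,068 (under)
Week 17–Week 20: €34,067 + €1,729 + €3,247 + €121,569 = €160,612 (over)
Week 18–Week 21: €1,729 + €3,247 + €121,569 + €88,463 = €215,008 (over)
Week 19–Week 22: €3,247 + €121,569 + €88,463 + €76,614 = €289,893 (over)
Week 20–Week 23: €121,569 + €88,463 + €76,614 + €148,470 = €435,116 (over)
8 windows exceed the threshold.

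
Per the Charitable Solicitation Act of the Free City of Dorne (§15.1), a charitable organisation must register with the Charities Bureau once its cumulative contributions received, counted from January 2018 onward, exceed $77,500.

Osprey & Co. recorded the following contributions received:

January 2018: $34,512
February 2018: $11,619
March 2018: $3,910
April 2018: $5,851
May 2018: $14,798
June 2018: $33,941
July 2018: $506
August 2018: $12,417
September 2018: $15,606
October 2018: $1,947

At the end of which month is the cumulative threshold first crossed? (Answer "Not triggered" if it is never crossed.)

Through January 2018: $34,512
Through February 2018: $46,131
Through March 2018: $50,041
Through April 2018: $55,892
Through May 2018: $70,690
Through June 2018: $104,631 ← exceeds threshold

June 2018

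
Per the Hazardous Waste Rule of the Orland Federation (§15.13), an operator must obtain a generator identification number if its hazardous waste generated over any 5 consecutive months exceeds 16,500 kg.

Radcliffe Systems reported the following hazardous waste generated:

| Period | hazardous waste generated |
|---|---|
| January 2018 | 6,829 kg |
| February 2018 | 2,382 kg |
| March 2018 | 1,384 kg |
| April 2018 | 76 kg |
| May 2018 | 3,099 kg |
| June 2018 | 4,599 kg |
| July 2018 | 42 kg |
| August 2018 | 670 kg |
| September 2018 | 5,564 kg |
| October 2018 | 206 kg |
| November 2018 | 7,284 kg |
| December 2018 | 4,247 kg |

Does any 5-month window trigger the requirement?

Yes

January 2018–May 2018: 6,829 kg + 2,382 kg + 1,384 kg + 76 kg + 3,099 kg = 13,770 kg (under)
February 2018–June 2018: 2,382 kg + 1,384 kg + 76 kg + 3,099 kg + 4,599 kg = 11,540 kg (under)
March 2018–July 2018: 1,384 kg + 76 kg + 3,099 kg + 4,599 kg + 42 kg = 9,200 kg (under)
April 2018–August 2018: 76 kg + 3,099 kg + 4,599 kg + 42 kg + 670 kg = 8,486 kg (under)
May 2018–September 2018: 3,099 kg + 4,599 kg + 42 kg + 670 kg + 5,564 kg = 13,974 kg (under)
June 2018–October 2018: 4,599 kg + 42 kg + 670 kg + 5,564 kg + 206 kg = 11,081 kg (under)
July 2018–November 2018: 42 kg + 670 kg + 5,564 kg + 206 kg + 7,284 kg = 13,766 kg (under)
August 2018–December 2018: 670 kg + 5,564 kg + 206 kg + 7,284 kg + 4,247 kg = 17,971 kg (over)
At least one window exceeds 16,500 kg.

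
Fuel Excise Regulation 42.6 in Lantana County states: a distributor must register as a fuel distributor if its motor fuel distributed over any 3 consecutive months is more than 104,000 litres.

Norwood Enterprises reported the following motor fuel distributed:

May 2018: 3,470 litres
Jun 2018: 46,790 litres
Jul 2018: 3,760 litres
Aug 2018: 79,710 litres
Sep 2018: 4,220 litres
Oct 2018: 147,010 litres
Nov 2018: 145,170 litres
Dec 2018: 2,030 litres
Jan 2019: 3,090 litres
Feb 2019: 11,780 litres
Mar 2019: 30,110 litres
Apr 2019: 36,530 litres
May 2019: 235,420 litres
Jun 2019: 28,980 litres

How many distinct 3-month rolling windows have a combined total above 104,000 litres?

May 2018–Jul 2018: 3,470 litres + 46,790 litres + 3,760 litres = 54,020 litres (under)
Jun 2018–Aug 2018: 46,790 litres + 3,760 litres + 79,710 litres = 130,260 litres (over)
Jul 2018–Sep 2018: 3,760 litres + 79,710 litres + 4,220 litres = 87,690 litres (under)
Aug 2018–Oct 2018: 79,710 litres + 4,220 litres + 147,010 litres = 230,940 litres (over)
Sep 2018–Nov 2018: 4,220 litres + 147,010 litres + 145,170 litres = 296,400 litres (over)
Oct 2018–Dec 2018: 147,010 litres + 145,170 litres + 2,030 litres = 294,210 litres (over)
Nov 2018–Jan 2019: 145,170 litres + 2,030 litres + 3,090 litres = 150,290 litres (over)
Dec 2018–Feb 2019: 2,030 litres + 3,090 litres + 11,780 litres = 16,900 litres (under)
Jan 2019–Mar 2019: 3,090 litres + 11,780 litres + 30,110 litres = 44,980 litres (under)
Feb 2019–Apr 2019: 11,780 litres + 30,110 litres + 36,530 litres = 78,420 litres (under)
Mar 2019–May 2019: 30,110 litres + 36,530 litres + 235,420 litres = 302,060 litres (over)
Apr 2019–Jun 2019: 36,530 litres + 235,420 litres + 28,980 litres = 300,930 litres (over)
7 windows exceed the threshold.

7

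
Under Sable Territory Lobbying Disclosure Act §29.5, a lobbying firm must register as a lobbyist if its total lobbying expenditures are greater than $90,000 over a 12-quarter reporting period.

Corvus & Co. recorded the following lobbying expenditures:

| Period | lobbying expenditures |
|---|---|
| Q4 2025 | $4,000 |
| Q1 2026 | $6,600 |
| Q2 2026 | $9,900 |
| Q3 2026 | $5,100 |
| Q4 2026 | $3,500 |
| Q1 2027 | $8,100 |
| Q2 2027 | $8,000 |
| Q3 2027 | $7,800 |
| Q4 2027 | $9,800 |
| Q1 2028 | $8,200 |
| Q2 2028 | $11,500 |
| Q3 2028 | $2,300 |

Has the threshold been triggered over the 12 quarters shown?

No

Total lobbying expenditures: $4,000 + $6,600 + $9,900 + $5,100 + $3,500 + $8,100 + $8,000 + $7,800 + $9,800 + $8,200 + $11,500 + $2,300 = $84,800.
$84,800 ≤ $90,000, so the threshold is not exceeded.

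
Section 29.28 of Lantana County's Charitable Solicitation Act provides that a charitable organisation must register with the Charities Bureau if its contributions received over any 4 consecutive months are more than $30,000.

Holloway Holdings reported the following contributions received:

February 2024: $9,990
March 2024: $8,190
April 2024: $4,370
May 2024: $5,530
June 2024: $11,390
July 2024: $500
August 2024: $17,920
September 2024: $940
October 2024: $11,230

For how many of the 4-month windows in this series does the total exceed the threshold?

February 2024–May 2024: $9,990 + $8,190 + $4,370 + $5,530 = $28,080 (under)
March 2024–June 2024: $8,190 + $4,370 + $5,530 + $11,390 = $29,480 (under)
April 2024–July 2024: $4,370 + $5,530 + $11,390 + $500 = $21,790 (under)
May 2024–August 2024: $5,530 + $11,390 + $500 + $17,920 = $35,340 (over)
June 2024–September 2024: $11,390 + $500 + $17,920 + $940 = $30,750 (over)
July 2024–October 2024: $500 + $17,920 + $940 + $11,230 = $30,590 (over)
3 windows exceed the threshold.

3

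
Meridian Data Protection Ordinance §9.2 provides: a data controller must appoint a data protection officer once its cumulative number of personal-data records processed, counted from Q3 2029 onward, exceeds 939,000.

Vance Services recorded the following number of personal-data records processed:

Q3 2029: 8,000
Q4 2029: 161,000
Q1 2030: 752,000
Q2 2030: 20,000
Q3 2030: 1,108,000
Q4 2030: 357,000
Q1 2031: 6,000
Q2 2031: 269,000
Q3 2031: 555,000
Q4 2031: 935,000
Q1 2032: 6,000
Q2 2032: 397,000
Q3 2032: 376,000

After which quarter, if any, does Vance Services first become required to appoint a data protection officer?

Q2 2030

Through Q3 2029: 8,000
Through Q4 2029: 169,000
Through Q1 2030: 921,000
Through Q2 2030: 941,000 ← exceeds threshold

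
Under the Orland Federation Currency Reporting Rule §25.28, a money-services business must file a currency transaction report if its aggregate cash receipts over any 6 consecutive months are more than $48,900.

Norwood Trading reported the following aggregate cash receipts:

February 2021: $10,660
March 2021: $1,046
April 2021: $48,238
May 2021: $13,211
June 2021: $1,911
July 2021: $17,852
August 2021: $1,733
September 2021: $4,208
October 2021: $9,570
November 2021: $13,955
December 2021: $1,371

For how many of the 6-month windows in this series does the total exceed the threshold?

4

February 2021–July 2021: $10,660 + $1,046 + $48,238 + $13,211 + $1,911 + $17,852 = $92,918 (over)
March 2021–August 2021: $1,046 + $48,238 + $13,211 + $1,911 + $17,852 + $1,733 = $83,991 (over)
April 2021–September 2021: $48,238 + $13,211 + $1,911 + $17,852 + $1,733 + $4,208 = $87,153 (over)
May 2021–October 2021: $13,211 + $1,911 + $17,852 + $1,733 + $4,208 + $9,570 = $48,485 (under)
June 2021–November 2021: $1,911 + $17,852 + $1,733 + $4,208 + $9,570 + $13,955 = $49,229 (over)
July 2021–December 2021: $17,852 + $1,733 + $4,208 + $9,570 + $13,955 + $1,371 = $48,689 (under)
4 windows exceed the threshold.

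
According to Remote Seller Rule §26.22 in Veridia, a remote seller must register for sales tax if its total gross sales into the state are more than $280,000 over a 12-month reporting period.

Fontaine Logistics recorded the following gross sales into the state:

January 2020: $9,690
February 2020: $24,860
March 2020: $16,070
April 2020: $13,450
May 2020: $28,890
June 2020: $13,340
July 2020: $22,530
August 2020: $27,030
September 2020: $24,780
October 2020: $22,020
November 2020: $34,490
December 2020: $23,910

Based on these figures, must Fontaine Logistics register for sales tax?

Total gross sales into the state: $9,690 + $24,860 + $16,070 + $13,450 + $28,890 + $13,340 + $22,530 + $27,030 + $24,780 + $22,020 + $34,490 + $23,910 = $261,060.
$261,060 ≤ $280,000, so the threshold is not exceeded.

No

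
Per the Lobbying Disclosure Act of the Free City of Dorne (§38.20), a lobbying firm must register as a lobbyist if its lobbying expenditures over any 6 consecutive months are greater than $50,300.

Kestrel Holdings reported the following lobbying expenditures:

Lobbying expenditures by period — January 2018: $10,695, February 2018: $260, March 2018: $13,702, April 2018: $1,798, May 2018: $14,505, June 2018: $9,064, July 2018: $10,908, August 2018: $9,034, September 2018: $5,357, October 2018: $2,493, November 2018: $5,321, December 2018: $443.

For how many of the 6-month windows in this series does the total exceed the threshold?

January 2018–June 2018: $10,695 + $260 + $13,702 + $1,798 + $14,505 + $9,064 = $50,024 (under)
February 2018–July 2018: $260 + $13,702 + $1,798 + $14,505 + $9,064 + $10,908 = $50,237 (under)
March 2018–August 2018: $13,702 + $1,798 + $14,505 + $9,064 + $10,908 + $9,034 = $59,011 (over)
April 2018–September 2018: $1,798 + $14,505 + $9,064 + $10,908 + $9,034 + $5,357 = $50,666 (over)
May 2018–October 2018: $14,505 + $9,064 + $10,908 + $9,034 + $5,357 + $2,493 = $51,361 (over)
June 2018–November 2018: $9,064 + $10,908 + $9,034 + $5,357 + $2,493 + $5,321 = $42,177 (under)
July 2018–December 2018: $10,908 + $9,034 + $5,357 + $2,493 + $5,321 + $443 = $33,556 (under)
3 windows exceed the threshold.

3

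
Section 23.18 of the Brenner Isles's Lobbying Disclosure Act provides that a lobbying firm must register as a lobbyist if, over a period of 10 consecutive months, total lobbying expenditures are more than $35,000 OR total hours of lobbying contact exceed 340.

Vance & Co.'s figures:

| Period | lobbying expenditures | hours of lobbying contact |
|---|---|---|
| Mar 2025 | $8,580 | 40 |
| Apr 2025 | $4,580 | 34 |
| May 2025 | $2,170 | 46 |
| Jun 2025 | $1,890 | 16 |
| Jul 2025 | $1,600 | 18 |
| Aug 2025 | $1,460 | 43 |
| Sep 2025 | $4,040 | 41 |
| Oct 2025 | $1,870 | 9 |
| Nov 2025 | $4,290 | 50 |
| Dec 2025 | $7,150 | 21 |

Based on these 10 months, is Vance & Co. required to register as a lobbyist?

Yes

Total lobbying expenditures: $8,580 + $4,580 + $2,170 + $1,890 + $1,600 + $1,460 + $4,040 + $1,870 + $4,290 + $7,150 = $37,630 (> $35,000).
Total hours of lobbying contact: 40 + 34 + 46 + 16 + 18 + 43 + 41 + 9 + 50 + 21 = 318 (≤ 340).
The test is 'or': at least one threshold is exceeded.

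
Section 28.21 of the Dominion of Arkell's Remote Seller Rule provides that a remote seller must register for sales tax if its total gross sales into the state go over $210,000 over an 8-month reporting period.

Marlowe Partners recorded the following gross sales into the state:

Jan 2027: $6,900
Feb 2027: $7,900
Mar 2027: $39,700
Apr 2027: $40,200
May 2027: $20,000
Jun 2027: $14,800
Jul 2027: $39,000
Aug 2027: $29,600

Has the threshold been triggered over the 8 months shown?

Total gross sales into the state: $6,900 + $7,900 + $39,700 + $40,200 + $20,000 + $14,800 + $39,000 + $29,600 = $198,100.
$198,100 ≤ $210,000, so the threshold is not exceeded.

No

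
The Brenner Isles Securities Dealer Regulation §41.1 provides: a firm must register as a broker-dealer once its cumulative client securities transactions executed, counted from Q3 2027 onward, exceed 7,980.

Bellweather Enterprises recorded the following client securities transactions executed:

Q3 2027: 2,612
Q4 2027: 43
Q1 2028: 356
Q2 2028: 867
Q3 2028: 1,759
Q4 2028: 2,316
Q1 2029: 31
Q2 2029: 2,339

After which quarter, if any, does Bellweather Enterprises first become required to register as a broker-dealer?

Q1 2029

Through Q3 2027: 2,612
Through Q4 2027: 2,655
Through Q1 2028: 3,011
Through Q2 2028: 3,878
Through Q3 2028: 5,637
Through Q4 2028: 7,953
Through Q1 2029: 7,984 ← exceeds threshold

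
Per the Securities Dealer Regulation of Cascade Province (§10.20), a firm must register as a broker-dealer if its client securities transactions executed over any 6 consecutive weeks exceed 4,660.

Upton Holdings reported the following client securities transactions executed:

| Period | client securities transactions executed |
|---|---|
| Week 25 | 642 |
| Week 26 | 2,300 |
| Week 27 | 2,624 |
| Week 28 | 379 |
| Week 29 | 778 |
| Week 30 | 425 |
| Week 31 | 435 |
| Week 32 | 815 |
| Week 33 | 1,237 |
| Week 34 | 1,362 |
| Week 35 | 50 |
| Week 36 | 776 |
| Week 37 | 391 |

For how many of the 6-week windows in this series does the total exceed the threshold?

5

Week 25–Week 30: 642 + 2,300 + 2,624 + 379 + 778 + 425 = 7,148 (over)
Week 26–Week 31: 2,300 + 2,624 + 379 + 778 + 425 + 435 = 6,941 (over)
Week 27–Week 32: 2,624 + 379 + 778 + 425 + 435 + 815 = 5,456 (over)
Week 28–Week 33: 379 + 778 + 425 + 435 + 815 + 1,237 = 4,069 (under)
Week 29–Week 34: 778 + 425 + 435 + 815 + 1,237 + 1,362 = 5,052 (over)
Week 30–Week 35: 425 + 435 + 815 + 1,237 + 1,362 + 50 = 4,324 (under)
Week 31–Week 36: 435 + 815 + 1,237 + 1,362 + 50 + 776 = 4,675 (over)
Week 32–Week 37: 815 + 1,237 + 1,362 + 50 + 776 + 391 = 4,631 (under)
5 windows exceed the threshold.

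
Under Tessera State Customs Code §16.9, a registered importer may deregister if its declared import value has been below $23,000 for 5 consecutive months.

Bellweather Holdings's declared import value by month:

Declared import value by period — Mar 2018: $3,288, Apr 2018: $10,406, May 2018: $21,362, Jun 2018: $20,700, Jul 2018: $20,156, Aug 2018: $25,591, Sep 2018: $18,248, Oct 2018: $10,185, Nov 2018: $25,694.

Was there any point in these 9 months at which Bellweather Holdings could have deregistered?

Months below $23,000: Mar 2018, Apr 2018, May 2018, Jun 2018, Jul 2018, Sep 2018, Oct 2018.
Longest run of consecutive months below the threshold: 5.
5 ≥ 5, so Bellweather Holdings became eligible.

Yes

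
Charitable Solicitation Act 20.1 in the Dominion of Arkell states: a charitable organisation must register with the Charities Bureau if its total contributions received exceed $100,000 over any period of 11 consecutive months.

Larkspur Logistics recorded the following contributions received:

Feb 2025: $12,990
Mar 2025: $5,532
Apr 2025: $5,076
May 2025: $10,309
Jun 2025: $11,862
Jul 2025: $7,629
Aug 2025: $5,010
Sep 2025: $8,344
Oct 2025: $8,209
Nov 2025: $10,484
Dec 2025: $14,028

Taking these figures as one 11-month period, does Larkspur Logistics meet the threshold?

No

Total contributions received: $12,990 + $5,532 + $5,076 + $10,309 + $11,862 + $7,629 + $5,010 + $8,344 + $8,209 + $10,484 + $14,028 = $99,473.
$99,473 ≤ $100,000, so the threshold is not exceeded.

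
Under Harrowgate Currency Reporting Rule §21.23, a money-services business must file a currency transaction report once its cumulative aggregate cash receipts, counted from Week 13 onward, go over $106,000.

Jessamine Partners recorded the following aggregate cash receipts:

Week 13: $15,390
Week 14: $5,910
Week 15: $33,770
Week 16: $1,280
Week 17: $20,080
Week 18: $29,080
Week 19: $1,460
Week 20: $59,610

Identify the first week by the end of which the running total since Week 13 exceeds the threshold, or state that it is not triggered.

Week 19

Through Week 13: $15,390
Through Week 14: $21,300
Through Week 15: $55,070
Through Week 16: $56,350
Through Week 17: $76,430
Through Week 18: $105,510
Through Week 19: $106,970 ← exceeds threshold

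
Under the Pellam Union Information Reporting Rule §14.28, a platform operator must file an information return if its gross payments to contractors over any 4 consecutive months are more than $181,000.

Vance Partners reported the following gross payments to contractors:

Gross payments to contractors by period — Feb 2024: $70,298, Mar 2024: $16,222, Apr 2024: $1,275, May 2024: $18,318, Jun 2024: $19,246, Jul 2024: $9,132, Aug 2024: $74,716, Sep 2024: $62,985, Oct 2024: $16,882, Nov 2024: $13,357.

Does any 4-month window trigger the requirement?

No

Feb 2024–May 2024: $70,298 + $16,222 + $1,275 + $18,318 = $106,113 (under)
Mar 2024–Jun 2024: $16,222 + $1,275 + $18,318 + $19,246 = $55,061 (under)
Apr 2024–Jul 2024: $1,275 + $18,318 + $19,246 + $9,132 = $47,971 (under)
May 2024–Aug 2024: $18,318 + $19,246 + $9,132 + $74,716 = $121,412 (under)
Jun 2024–Sep 2024: $19,246 + $9,132 + $74,716 + $62,985 = $166,079 (under)
Jul 2024–Oct 2024: $9,132 + $74,716 + $62,985 + $16,882 = $163,715 (under)
Aug 2024–Nov 2024: $74,716 + $62,985 + $16,882 + $13,357 = $167,940 (under)
No window exceeds $181,000.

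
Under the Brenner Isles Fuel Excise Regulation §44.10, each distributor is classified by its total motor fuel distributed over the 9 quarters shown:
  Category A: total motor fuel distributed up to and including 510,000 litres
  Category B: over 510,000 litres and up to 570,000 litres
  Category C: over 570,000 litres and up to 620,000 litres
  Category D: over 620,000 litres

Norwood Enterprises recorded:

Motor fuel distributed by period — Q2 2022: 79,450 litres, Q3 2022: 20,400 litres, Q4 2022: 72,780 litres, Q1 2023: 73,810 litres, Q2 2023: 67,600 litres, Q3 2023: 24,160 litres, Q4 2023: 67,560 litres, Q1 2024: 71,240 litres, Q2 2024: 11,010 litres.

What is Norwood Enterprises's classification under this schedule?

Category A

Total motor fuel distributed: 79,450 litres + 20,400 litres + 72,780 litres + 73,810 litres + 67,600 litres + 24,160 litres + 67,560 litres + 71,240 litres + 11,010 litres = 488,010 litres.
488,010 litres ≤ 510,000 litres, so Category A applies.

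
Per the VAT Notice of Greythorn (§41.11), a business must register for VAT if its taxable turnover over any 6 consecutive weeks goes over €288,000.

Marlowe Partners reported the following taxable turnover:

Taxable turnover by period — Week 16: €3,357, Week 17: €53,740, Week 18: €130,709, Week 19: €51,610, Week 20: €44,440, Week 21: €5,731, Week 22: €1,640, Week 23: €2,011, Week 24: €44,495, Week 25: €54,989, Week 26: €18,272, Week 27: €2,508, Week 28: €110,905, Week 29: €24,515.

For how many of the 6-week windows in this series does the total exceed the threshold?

1

Week 16–Week 21: €3,357 + €53,740 + €130,709 + €51,610 + €44,440 + €5,731 = €289,587 (over)
Week 17–Week 22: €53,740 + €130,709 + €51,610 + €44,440 + €5,731 + €1,640 = €287,870 (under)
Week 18–Week 23: €130,709 + €51,610 + €44,440 + €5,731 + €1,640 + €2,011 = €236,141 (under)
Week 19–Week 24: €51,610 + €44,440 + €5,731 + €1,640 + €2,011 + €44,495 = €149,927 (under)
Week 20–Week 25: €44,440 + €5,731 + €1,640 + €2,011 + €44,495 + €54,989 = €153,306 (under)
Week 21–Week 26: €5,731 + €1,640 + €2,011 + €44,495 + €54,989 + €18,272 = €127,138 (under)
Week 22–Week 27: €1,640 + €2,011 + €44,495 + €54,989 + €18,272 + €2,508 = €123,915 (under)
Week 23–Week 28: €2,011 + €44,495 + €54,989 + €18,272 + €2,508 + €110,905 = €233,180 (under)
Week 24–Week 29: €44,495 + €54,989 + €18,272 + €2,508 + €110,905 + €24,515 = €255,684 (under)
1 window exceeds the threshold.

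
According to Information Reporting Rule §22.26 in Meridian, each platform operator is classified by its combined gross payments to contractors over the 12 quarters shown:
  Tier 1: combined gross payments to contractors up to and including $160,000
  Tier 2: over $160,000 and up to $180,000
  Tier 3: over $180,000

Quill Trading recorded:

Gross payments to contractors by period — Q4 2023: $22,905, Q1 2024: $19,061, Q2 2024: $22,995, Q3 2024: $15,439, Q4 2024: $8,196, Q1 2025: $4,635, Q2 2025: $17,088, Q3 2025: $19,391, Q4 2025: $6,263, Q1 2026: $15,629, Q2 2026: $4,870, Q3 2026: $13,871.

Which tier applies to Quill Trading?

Tier 2

Combined gross payments to contractors: $22,905 + $19,061 + $22,995 + $15,439 + $8,196 + $4,635 + $17,088 + $19,391 + $6,263 + $15,629 + $4,870 + $13,871 = $170,343.
$160,000 < $170,343 ≤ $180,000, so Tier 2 applies.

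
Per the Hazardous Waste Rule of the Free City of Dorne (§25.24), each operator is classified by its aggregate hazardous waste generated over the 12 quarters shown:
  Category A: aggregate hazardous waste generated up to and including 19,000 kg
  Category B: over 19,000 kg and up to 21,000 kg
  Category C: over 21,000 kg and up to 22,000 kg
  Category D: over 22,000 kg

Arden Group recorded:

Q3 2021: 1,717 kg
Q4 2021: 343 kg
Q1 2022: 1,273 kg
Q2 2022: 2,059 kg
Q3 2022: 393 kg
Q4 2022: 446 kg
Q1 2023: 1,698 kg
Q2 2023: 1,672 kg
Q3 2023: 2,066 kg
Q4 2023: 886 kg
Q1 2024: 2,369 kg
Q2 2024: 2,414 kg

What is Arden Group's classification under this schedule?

Aggregate hazardous waste generated: 1,717 kg + 343 kg + 1,273 kg + 2,059 kg + 393 kg + 446 kg + 1,698 kg + 1,672 kg + 2,066 kg + 886 kg + 2,369 kg + 2,414 kg = 17,336 kg.
17,336 kg ≤ 19,000 kg, so Category A applies.

Category A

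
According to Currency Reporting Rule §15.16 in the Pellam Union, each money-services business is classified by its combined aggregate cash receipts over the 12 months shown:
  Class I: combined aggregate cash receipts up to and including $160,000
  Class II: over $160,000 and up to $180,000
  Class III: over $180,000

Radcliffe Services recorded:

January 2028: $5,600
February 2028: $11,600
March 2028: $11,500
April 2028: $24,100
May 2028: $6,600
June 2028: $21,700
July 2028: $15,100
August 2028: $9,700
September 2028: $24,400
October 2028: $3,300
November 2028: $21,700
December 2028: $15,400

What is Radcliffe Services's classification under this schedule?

Combined aggregate cash receipts: $5,600 + $11,600 + $11,500 + $24,100 + $6,600 + $21,700 + $15,100 + $9,700 + $24,400 + $3,300 + $21,700 + $15,400 = $170,700.
$160,000 < $170,700 ≤ $180,000, so Class II applies.

Class II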